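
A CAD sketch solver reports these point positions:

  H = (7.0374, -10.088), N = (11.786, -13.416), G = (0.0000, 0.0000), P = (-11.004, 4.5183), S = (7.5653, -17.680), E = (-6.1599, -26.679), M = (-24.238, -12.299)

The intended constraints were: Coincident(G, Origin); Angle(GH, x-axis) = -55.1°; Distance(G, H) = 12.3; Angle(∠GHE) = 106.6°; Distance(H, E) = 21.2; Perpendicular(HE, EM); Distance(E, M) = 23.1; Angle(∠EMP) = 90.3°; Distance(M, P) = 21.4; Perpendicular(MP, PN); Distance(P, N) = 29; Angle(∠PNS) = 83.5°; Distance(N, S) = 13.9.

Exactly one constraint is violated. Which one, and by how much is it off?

Distance(N, S) = 13.9 — off by 7.90.

G = (0.00, 0.00) ✓; GH at -55.10° ✓; |GH| = 12.30 ✓; ∠GHE = 106.6° ✓; |HE| = 21.20 ✓; ∠(HE, EM) = 90.00° ✓; |EM| = 23.10 ✓; ∠EMP = 90.30° ✓; |MP| = 21.40 ✓; ∠(MP, PN) = 90.00° ✓; |PN| = 29.00 ✓; ∠PNS = 83.49° ✓; |NS| = 6.000 ✗.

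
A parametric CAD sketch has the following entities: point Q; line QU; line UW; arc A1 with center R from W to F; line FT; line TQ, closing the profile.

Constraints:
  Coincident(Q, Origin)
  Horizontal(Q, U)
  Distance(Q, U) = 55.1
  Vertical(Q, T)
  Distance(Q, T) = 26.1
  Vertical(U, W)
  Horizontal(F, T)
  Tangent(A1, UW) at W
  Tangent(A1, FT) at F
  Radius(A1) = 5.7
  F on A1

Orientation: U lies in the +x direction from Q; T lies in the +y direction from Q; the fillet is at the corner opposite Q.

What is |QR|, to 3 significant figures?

53.4

Q is at the origin; QU is horizontal with |QU| = 55.1 and U on the +x side, so U = (55.1, 0.00). Q and T share the same x with |QT| = 26.1 and T on the +y side, so T = (0.00, 26.1). The virtual corner opposite Q is at (55.1, 26.1). The tangent condition forces RW to be normal to UW and tangency of A1 to FT means the radius RF is perpendicular to FT, with radius 5.7, so the center R sits 5.7 in from both sides at R = (49.4, 20.4). Then |QR| = |R − Q| = 53.4.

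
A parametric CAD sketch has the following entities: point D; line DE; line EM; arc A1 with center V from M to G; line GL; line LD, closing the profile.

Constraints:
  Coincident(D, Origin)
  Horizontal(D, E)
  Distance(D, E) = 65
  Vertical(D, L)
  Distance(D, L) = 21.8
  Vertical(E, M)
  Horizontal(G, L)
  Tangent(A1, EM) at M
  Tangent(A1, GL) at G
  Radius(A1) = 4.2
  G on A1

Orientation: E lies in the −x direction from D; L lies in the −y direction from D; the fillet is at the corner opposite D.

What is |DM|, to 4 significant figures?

67.34

D is at the origin; DE is horizontal with |DE| = 65.0 and E on the −x side, so E = (-65.00, 0.000). DL is vertical with |DL| = 21.8 and L on the −y side, so L = (0.000, -21.80). The virtual corner opposite D is at (-65.00, -21.80). Tangency of A1 to EM means the radius VM is perpendicular to EM and since A1 is tangent to GL there, VG ⟂ GL, with radius 4.2, so the center V sits 4.2 in from both sides at V = (-60.80, -17.60). That places the tangent points at M = (-65.00, -17.60) on EM and G = (-60.80, -21.80) on GL. Then |DM| = |M − D| = 67.34.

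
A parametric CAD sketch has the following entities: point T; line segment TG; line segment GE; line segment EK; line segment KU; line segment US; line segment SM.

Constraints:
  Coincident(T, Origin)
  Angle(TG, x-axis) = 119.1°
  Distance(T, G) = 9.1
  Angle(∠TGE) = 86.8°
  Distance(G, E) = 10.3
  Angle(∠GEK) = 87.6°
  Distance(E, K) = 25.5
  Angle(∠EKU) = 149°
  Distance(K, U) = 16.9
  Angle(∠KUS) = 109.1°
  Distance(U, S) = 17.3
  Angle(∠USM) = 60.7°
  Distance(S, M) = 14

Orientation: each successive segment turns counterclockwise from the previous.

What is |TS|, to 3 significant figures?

31.4

T is at the origin; TG runs at 119.1° with length 9.1, so G = (-4.43, 7.95). ∠TGE = 86.8° gives GE at -148° from the x-axis; with |GE| = 10.3, E = (-13.1, 2.45). ∠GEK = 87.6° gives EK at -55.3° from the x-axis; with |EK| = 25.5, K = (1.38, -18.5). ∠EKU = 149.0° gives KU at -24.3° from the x-axis; with |KU| = 16.9, U = (16.8, -25.5). ∠KUS = 109.1° gives US at 46.6° from the x-axis; with |US| = 17.3, S = (28.7, -12.9). Then |TS| = |S − T| = 31.4.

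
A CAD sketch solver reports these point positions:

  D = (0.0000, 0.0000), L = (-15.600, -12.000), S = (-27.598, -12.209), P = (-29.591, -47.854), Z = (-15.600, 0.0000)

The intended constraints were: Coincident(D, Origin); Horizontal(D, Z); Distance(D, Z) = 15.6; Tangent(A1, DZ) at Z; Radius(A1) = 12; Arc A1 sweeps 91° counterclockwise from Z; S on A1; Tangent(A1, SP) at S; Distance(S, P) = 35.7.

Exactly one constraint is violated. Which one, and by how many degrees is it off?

Tangent(A1, SP) at S — off by 4.20°.

D = (0.00, 0.00) ✓; D.y = 0.00, Z.y = 0.00 ✓; |DZ| = 15.60 ✓; ∠(LZ, ZD) = 90.00° ✓; |LZ| = 12.00 ✓; bearing(L→S) − bearing(L→Z) = 91.00° ✓; |LS| = 12.00 ✓; ∠(LS, SP) = 94.20° ✗; |SP| = 35.70 ✓.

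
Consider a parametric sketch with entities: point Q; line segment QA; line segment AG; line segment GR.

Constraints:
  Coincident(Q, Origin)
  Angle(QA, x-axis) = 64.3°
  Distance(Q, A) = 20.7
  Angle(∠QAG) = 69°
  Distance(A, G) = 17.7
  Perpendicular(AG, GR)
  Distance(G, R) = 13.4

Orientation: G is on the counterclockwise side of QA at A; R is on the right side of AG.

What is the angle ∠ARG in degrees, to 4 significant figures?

52.87°

Q is at the origin; QA runs at 64.3° with length 20.7, so A = 20.7·(cos 64.3°, sin 64.3°) = (8.977, 18.65). ∠QAG = 69.0°, so AG runs at 64.3° + (180° − 69.0°) = 175.3° from the x-axis; with |AG| = 17.7, G = A + 17.7·(cos 175.3°, sin 175.3°) = (-8.664, 20.10). AG is perpendicular to GR; with |GR| = 13.4 on the right of AG, R = G + 13.4·(0.08194, 0.9966) = (-7.566, 33.46). Then cos ∠ARG = RA·RG / (|RA||RG|), giving 52.87°.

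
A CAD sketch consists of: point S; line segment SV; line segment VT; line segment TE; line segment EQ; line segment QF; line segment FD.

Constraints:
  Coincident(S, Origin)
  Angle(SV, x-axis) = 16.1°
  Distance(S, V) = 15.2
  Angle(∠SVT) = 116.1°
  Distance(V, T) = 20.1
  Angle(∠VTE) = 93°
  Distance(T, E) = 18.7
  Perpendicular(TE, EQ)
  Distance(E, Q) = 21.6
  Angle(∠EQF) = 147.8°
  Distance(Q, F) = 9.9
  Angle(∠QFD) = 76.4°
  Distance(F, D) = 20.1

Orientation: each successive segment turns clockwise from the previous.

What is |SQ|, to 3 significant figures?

8.73

S is at the origin; SV runs at 16.1° with length 15.2, so V = (14.6, 4.22). ∠SVT = 116.1° gives VT at -47.8° from the x-axis; with |VT| = 20.1, T = (28.1, -10.7). ∠VTE = 93.0° gives TE at -135° from the x-axis; with |TE| = 18.7, E = (14.9, -23.9). TE is perpendicular to EQ, so EQ runs at 135°; with |EQ| = 21.6, Q = (-0.398, -8.72). Then |SQ| = |Q − S| = 8.73.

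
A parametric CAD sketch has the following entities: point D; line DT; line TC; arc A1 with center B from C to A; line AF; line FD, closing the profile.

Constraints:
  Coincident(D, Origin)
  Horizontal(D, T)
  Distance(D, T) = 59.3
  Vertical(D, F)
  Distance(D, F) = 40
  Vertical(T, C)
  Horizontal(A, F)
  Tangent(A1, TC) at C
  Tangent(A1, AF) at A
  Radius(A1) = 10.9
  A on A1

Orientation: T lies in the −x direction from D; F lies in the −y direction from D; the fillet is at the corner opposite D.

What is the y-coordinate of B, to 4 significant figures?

-29.10

DF is vertical with |DF| = 40.0 and F on the −y side, so F = (0.000, -40.00). The virtual corner opposite D is at (-59.30, -40.00). A1 meets TC tangentially, so BC is at right angles to TC and tangency of A1 to AF means the radius BA is perpendicular to AF, with radius 10.9, so the center B sits 10.9 in from both sides at B = (-48.40, -29.10). So B.y = -29.10.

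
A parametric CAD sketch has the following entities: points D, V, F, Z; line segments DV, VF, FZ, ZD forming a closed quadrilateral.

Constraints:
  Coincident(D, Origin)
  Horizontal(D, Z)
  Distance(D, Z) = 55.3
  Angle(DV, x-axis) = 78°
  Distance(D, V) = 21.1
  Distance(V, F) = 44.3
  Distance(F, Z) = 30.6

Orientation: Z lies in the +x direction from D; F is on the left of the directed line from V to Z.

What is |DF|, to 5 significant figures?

56.218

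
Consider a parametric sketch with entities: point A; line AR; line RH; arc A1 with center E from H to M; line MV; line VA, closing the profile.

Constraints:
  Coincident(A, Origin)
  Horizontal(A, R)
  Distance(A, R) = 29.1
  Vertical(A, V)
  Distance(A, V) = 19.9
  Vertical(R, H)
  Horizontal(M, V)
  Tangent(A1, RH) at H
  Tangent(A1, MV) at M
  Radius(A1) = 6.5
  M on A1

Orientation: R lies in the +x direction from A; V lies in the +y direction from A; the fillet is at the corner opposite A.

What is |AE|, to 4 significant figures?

26.27

A is at the origin; A and R share the same y with |AR| = 29.1 and R on the +x side, so R = (29.10, 0.000). A and V share the same x with |AV| = 19.9 and V on the +y side, so V = (0.000, 19.90). The virtual corner opposite A is at (29.10, 19.90). The tangent condition forces EH to be normal to RH and A1 meets MV tangentially, so EM is at right angles to MV, with radius 6.5, so the center E sits 6.5 in from both sides at E = (22.60, 13.40). Then |AE| = |E − A| = 26.27.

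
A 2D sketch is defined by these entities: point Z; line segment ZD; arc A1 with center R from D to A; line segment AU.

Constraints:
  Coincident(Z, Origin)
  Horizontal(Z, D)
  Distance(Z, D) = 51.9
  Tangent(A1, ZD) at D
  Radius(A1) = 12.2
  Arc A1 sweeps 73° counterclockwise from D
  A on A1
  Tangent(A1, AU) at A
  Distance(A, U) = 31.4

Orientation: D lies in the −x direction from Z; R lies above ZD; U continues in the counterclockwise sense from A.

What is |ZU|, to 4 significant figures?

49.59

Z is at the origin; Z and D share the same y with |ZD| = 51.9 and D on the −x side, so D = (-51.90, 0.000). Tangency of A1 to ZD means the radius RD is perpendicular to ZD, so R = D + (0, 12.2) = (-51.90, 12.20). On A1, D sits at bearing -90° from R; a 73° counterclockwise sweep puts A at bearing -17°, so A = R + 12.2·(cos -17°, sin -17°) = (-40.23, 8.633). Since A1 is tangent to AU there, RA ⟂ AU, so AU runs along (−sin -17°, cos -17°); with |AU| = 31.4, U = (-31.05, 38.66). Then |ZU| = |U − Z| = 49.59.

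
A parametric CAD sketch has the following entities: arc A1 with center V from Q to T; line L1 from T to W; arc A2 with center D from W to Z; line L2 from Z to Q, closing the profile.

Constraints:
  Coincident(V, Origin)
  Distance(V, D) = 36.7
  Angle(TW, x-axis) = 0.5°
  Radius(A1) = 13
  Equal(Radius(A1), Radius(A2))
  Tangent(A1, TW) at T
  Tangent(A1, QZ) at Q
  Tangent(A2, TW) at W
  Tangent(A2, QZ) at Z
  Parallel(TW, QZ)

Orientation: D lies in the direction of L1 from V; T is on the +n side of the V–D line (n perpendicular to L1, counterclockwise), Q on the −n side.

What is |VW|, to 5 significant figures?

38.934

The slot axis is L1's direction at 0.5°, so u = (cos 0.5°, sin 0.5°) = (0.99996, 0.0087265) and n = (−sin 0.5°, cos 0.5°) = (-0.0087265, 0.99996). V is at the origin and D lies 36.7 along u from V, so D = 36.7·u = (36.699, 0.32026). Tangency of A1 to both parallel lines with radius 13.0 puts T and Q at V ± 13.0·n: T = (-0.11344, 13.000), Q = (0.11344, -13.000). Equal radii place W and Z the same way about D: W = D + 13.0·n = (36.585, 13.320), Z = D − 13.0·n = (36.812, -12.679). Then |VW| = |W − V| = 38.934.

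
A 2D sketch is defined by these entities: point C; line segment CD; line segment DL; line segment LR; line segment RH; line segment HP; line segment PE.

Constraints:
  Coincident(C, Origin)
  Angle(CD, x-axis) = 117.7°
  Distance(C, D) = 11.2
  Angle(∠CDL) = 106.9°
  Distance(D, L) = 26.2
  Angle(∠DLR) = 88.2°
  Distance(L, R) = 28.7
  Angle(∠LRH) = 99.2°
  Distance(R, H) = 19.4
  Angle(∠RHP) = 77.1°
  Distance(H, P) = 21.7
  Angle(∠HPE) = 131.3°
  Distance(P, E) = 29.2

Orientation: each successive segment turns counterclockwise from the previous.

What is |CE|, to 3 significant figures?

39.5

∠RHP = 77.1° gives HP at 106° from the x-axis; with |HP| = 21.7, P = (-11.4, -1.02). ∠HPE = 131.3° gives PE at 155° from the x-axis; with |PE| = 29.2, E = (-37.9, 11.3). Then |CE| = |E − C| = 39.5.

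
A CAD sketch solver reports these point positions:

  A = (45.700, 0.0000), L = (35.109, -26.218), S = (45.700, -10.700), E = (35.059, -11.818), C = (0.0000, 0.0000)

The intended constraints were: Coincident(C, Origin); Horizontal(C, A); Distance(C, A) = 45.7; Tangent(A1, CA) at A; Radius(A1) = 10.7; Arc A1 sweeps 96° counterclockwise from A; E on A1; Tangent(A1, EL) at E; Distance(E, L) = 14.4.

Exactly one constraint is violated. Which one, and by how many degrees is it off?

Tangent(A1, EL) at E — off by 5.80°.

C = (0.00, 0.00) ✓; C.y = 0.00, A.y = 0.00 ✓; |CA| = 45.70 ✓; ∠(SA, AC) = 90.00° ✓; |SA| = 10.70 ✓; bearing(S→E) − bearing(S→A) = 96.00° ✓; |SE| = 10.70 ✓; ∠(SE, EL) = 95.80° ✗; |EL| = 14.40 ✓.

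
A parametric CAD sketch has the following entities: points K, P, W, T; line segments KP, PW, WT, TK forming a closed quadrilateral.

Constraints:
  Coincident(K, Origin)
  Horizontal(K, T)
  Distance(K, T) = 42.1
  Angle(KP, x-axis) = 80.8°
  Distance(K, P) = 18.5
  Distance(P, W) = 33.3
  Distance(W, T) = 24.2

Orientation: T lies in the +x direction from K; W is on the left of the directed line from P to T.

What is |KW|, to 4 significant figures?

42.81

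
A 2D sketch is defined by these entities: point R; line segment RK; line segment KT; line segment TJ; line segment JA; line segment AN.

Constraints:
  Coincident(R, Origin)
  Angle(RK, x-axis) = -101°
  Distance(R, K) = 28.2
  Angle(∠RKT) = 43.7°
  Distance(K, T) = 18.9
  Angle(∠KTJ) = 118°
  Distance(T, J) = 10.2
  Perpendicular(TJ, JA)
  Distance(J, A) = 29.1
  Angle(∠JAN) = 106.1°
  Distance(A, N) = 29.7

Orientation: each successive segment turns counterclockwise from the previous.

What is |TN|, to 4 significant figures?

41.60

R is at the origin; RK runs at -101.0° with length 28.2, so K = (-5.381, -27.68). ∠RKT = 43.7° gives KT at 35.30° from the x-axis; with |KT| = 18.9, T = (10.04, -16.76). ∠KTJ = 118.0° gives TJ at 97.30° from the x-axis; with |TJ| = 10.2, J = (8.748, -6.643). The perpendicularity gives JA at right angles to TJ, so JA runs at -172.7°; with |JA| = 29.1, A = (-20.12, -10.34). ∠JAN = 106.1° gives AN at -98.80° from the x-axis; with |AN| = 29.7, N = (-24.66, -39.69). Then |TN| = |N − T| = 41.60.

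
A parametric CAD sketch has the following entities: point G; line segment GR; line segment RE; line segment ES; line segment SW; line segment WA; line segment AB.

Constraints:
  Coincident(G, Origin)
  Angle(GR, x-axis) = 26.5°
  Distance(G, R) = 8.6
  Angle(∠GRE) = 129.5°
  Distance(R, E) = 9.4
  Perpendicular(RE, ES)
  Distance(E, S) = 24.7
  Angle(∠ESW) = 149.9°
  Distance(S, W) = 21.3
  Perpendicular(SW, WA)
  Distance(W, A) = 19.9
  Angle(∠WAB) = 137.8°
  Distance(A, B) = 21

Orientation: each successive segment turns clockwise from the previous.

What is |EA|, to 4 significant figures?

43.33

G is at the origin; GR runs at 26.5° with length 8.6, so R = (7.696, 3.837). ∠GRE = 129.5° gives RE at -24.00° from the x-axis; with |RE| = 9.4, E = (16.28, 0.01398). RE is perpendicular to ES, so ES runs at -114.0°; with |ES| = 24.7, S = (6.237, -22.55). ∠ESW = 149.9° gives SW at -144.1° from the x-axis; with |SW| = 21.3, W = (-11.02, -35.04). The perpendicularity gives WA at right angles to SW, so WA runs at 125.9°; with |WA| = 19.9, A = (-22.69, -18.92). Then |EA| = |A − E| = 43.33.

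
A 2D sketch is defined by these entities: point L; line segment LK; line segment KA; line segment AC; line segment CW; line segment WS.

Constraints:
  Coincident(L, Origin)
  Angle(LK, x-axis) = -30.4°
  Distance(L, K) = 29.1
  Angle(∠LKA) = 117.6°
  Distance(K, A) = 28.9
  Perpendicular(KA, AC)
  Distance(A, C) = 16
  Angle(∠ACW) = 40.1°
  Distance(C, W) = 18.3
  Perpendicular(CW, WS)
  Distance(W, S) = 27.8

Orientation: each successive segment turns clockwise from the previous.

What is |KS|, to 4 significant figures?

41.54

L is at the origin; LK runs at -30.4° with length 29.1, so K = (25.10, -14.73). ∠LKA = 117.6° gives KA at -92.80° from the x-axis; with |KA| = 28.9, A = (23.69, -43.59). KA is perpendicular to AC, so AC runs at 177.2°; with |AC| = 16.0, C = (7.706, -42.81). ∠ACW = 40.1° gives CW at 37.30° from the x-axis; with |CW| = 18.3, W = (22.26, -31.72). CW is perpendicular to WS, so WS runs at -52.70°; with |WS| = 27.8, S = (39.11, -53.83). Then |KS| = |S − K| = 41.54.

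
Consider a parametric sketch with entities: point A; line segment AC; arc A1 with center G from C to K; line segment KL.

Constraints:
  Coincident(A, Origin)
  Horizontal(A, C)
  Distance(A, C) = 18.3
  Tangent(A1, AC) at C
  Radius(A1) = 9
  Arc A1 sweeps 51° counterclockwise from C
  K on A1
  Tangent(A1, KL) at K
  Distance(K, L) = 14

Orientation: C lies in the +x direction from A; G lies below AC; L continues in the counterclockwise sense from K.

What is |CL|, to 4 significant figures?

21.26

On A1, C sits at bearing 90° from G; a 51° counterclockwise sweep puts K at bearing 141°, so K = G + 9.0·(cos 141°, sin 141°) = (11.31, -3.336). The tangent condition forces GK to be normal to KL, so KL runs along (−sin 141°, cos 141°); with |KL| = 14.0, L = (2.495, -14.22). Then |CL| = |L − C| = 21.26.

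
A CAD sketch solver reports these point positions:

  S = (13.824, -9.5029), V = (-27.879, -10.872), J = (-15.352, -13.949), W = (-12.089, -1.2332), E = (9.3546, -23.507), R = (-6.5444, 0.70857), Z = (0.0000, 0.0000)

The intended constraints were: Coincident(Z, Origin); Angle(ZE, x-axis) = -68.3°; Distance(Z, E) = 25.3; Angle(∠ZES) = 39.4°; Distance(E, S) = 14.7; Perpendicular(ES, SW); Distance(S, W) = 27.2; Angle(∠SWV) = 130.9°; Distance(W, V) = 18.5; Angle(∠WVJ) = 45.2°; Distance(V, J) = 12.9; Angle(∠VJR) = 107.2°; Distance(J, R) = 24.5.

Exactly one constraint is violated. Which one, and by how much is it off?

Distance(J, R) = 24.5 — off by 7.40.

Z = (0.00, 0.00) ✓; ZE at -68.30° ✓; |ZE| = 25.30 ✓; ∠ZES = 39.40° ✓; |ES| = 14.70 ✓; ∠(ES, SW) = 90.00° ✓; |SW| = 27.20 ✓; ∠SWV = 130.9° ✓; |WV| = 18.50 ✓; ∠WVJ = 45.20° ✓; |VJ| = 12.90 ✓; ∠VJR = 107.2° ✓; |JR| = 17.10 ✗.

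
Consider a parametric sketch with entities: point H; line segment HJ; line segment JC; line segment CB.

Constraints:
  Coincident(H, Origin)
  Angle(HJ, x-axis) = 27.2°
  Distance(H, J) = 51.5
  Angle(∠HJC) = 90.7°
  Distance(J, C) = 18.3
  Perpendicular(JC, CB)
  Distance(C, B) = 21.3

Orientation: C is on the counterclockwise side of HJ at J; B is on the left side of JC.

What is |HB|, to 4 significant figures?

35.64

H is at the origin; HJ runs at 27.2° with length 51.5, so J = 51.5·(cos 27.2°, sin 27.2°) = (45.80, 23.54). ∠HJC = 90.7°, so JC runs at 27.2° + (180° − 90.7°) = 116.5° from the x-axis; with |JC| = 18.3, C = J + 18.3·(cos 116.5°, sin 116.5°) = (37.64, 39.92). JC is perpendicular to CB; with |CB| = 21.3 on the left of JC, B = C + 21.3·(-0.8949, -0.4462) = (18.58, 30.41). Then |HB| = |B − H| = 35.64.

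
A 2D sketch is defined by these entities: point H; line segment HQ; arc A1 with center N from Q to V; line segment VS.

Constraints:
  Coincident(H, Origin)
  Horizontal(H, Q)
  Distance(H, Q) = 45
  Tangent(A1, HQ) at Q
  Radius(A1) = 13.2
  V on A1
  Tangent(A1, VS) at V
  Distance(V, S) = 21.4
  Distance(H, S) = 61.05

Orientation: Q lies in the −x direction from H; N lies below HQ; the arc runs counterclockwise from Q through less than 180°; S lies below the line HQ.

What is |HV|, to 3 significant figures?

60.0

Checks: |NV| = 13.20 ✓; ∠(NV, VS) = 90.00° ✓; |VS| = 21.40 ✓; |HS| = 61.05 ✓.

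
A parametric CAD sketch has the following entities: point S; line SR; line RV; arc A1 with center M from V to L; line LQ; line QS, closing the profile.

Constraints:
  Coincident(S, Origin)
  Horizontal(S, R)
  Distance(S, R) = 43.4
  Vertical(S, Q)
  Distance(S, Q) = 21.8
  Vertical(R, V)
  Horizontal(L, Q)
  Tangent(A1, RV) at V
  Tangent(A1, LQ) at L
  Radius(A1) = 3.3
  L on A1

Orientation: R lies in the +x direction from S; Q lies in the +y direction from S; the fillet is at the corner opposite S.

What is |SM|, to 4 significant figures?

44.16

S is at the origin; S and R share the same y with |SR| = 43.4 and R on the +x side, so R = (43.40, 0.000). S and Q share the same x with |SQ| = 21.8 and Q on the +y side, so Q = (0.000, 21.80). The virtual corner opposite S is at (43.40, 21.80). Tangency of A1 to RV means the radius MV is perpendicular to RV and tangency of A1 to LQ means the radius ML is perpendicular to LQ, with radius 3.3, so the center M sits 3.3 in from both sides at M = (40.10, 18.50). Then |SM| = |M − S| = 44.16.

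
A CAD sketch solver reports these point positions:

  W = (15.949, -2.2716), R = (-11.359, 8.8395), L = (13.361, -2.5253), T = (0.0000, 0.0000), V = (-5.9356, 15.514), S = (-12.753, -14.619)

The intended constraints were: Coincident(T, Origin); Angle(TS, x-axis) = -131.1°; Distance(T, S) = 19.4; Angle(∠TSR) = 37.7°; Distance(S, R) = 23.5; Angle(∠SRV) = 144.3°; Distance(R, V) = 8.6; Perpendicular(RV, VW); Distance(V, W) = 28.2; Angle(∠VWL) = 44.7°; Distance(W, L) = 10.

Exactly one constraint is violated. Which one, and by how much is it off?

Distance(W, L) = 10 — off by 7.40.

T = (0.00, 0.00) ✓; TS at -131.1° ✓; |TS| = 19.40 ✓; ∠TSR = 37.70° ✓; |SR| = 23.50 ✓; ∠SRV = 144.3° ✓; |RV| = 8.600 ✓; ∠(RV, VW) = 90.00° ✓; |VW| = 28.20 ✓; ∠VWL = 44.70° ✓; |WL| = 2.600 ✗.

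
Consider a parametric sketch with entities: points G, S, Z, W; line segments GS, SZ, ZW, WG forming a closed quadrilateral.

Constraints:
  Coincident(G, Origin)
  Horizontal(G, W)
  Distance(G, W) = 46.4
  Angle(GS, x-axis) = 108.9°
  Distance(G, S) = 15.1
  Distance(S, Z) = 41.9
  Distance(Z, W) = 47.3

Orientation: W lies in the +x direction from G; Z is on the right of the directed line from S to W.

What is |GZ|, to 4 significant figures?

26.82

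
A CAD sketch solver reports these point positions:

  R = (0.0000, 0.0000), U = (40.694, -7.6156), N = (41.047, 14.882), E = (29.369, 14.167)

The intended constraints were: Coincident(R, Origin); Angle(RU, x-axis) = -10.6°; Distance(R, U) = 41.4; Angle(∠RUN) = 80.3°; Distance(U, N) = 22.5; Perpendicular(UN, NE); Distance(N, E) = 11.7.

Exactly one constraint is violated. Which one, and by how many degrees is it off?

Perpendicular(UN, NE) — off by 4.40°.

R = (0.00, 0.00) ✓; RU at -10.60° ✓; |RU| = 41.40 ✓; ∠RUN = 80.30° ✓; |UN| = 22.50 ✓; ∠(UN, NE) = 94.40° ✗; |NE| = 11.70 ✓.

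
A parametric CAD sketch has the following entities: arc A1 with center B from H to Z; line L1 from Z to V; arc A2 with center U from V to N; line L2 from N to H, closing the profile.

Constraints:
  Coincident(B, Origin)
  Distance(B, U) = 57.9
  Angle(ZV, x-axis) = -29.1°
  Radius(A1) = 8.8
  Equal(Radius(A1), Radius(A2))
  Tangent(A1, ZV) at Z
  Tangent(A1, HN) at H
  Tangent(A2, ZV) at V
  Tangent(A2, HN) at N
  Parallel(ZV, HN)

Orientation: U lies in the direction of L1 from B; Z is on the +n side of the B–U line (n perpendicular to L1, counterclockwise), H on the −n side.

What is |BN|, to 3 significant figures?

58.6

Tangency of A1 to both parallel lines with radius 8.8 puts Z and H at B ± 8.8·n: Z = (4.28, 7.69), H = (-4.28, -7.69). Equal radii place V and N the same way about U: V = U + 8.8·n = (54.9, -20.5), N = U − 8.8·n = (46.3, -35.8). Then |BN| = |N − B| = 58.6.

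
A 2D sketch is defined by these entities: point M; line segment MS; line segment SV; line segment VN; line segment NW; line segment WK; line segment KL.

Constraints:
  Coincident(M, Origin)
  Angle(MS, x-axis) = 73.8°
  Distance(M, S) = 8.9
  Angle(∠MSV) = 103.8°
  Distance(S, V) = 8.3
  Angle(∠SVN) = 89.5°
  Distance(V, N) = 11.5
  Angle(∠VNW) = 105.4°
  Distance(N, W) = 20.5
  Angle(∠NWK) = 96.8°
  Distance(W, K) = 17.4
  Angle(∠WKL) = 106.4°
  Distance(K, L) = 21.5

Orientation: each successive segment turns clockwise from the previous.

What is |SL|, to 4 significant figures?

12.71

M is at the origin; MS runs at 73.8° with length 8.9, so S = (2.483, 8.547). ∠MSV = 103.8° gives SV at -2.400° from the x-axis; with |SV| = 8.3, V = (10.78, 8.199). ∠SVN = 89.5° gives VN at -92.90° from the x-axis; with |VN| = 11.5, N = (10.19, -3.286). ∠VNW = 105.4° gives NW at -167.5° from the x-axis; with |NW| = 20.5, W = (-9.820, -7.723). ∠NWK = 96.8° gives WK at 109.3° from the x-axis; with |WK| = 17.4, K = (-15.57, 8.699). ∠WKL = 106.4° gives KL at 35.70° from the x-axis; with |KL| = 21.5, L = (1.889, 21.25). Then |SL| = |L − S| = 12.71.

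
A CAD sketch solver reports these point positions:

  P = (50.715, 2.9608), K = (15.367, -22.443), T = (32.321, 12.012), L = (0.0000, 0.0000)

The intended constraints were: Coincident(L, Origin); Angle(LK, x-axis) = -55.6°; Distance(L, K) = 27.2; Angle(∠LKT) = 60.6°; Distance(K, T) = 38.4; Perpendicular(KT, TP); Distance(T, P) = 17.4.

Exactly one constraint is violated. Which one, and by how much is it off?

Distance(T, P) = 17.4 — off by 3.10.

L = (0.00, 0.00) ✓; LK at -55.60° ✓; |LK| = 27.20 ✓; ∠LKT = 60.60° ✓; |KT| = 38.40 ✓; ∠(KT, TP) = 90.00° ✓; |TP| = 20.50 ✗.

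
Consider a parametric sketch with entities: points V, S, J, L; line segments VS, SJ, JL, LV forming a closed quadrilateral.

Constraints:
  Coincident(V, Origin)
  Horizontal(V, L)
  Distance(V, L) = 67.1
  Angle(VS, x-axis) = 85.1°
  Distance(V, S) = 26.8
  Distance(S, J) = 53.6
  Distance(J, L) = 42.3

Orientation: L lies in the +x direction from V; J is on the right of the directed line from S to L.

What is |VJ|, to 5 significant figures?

35.370

V is at the origin; V and L share the same y with |VL| = 67.1 and L in +x, so L = (67.1, 0). VS runs at 85.1° with |VS| = 26.8, so S = (2.2892, 26.702). J is determined by |SJ| = 53.6 and |JL| = 42.3 together: it lies at the intersection of circle(S, 53.6) and circle(L, 42.3). With |SL| = 70.096, the foot of the radical line on SL is 42.778 from S and the perpendicular offset is √(53.6² − 42.778²) = 32.296. Taking the right-of-SL solution: J = (29.539, -19.454).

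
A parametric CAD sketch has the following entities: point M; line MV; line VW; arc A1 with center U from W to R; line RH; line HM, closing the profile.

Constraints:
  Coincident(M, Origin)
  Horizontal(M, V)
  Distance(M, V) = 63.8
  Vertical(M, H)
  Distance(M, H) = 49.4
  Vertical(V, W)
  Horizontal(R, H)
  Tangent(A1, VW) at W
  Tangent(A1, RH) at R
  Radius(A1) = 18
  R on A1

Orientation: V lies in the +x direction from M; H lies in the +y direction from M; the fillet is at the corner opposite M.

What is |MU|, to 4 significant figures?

55.53

M is at the origin; MV is horizontal with |MV| = 63.8 and V on the +x side, so V = (63.80, 0.000). MH is vertical with |MH| = 49.4 and H on the +y side, so H = (0.000, 49.40). The virtual corner opposite M is at (63.80, 49.40). The tangent condition forces UW to be normal to VW and A1 meets RH tangentially, so UR is at right angles to RH, with radius 18.0, so the center U sits 18.0 in from both sides at U = (45.80, 31.40). Then |MU| = |U − M| = 55.53.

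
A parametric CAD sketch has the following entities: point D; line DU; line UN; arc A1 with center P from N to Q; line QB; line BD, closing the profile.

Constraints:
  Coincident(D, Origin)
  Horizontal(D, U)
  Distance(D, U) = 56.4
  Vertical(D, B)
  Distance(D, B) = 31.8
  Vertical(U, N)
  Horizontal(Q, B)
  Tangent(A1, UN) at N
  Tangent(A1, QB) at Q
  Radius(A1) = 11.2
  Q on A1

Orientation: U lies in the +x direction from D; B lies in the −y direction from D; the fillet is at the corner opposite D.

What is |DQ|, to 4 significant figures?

55.27

D is at the origin; D and U share the same y with |DU| = 56.4 and U on the +x side, so U = (56.40, 0.000). D and B share the same x with |DB| = 31.8 and B on the −y side, so B = (0.000, -31.80). The virtual corner opposite D is at (56.40, -31.80). The tangent condition forces PN to be normal to UN and since A1 is tangent to QB there, PQ ⟂ QB, with radius 11.2, so the center P sits 11.2 in from both sides at P = (45.20, -20.60). That places the tangent points at N = (56.40, -20.60) on UN and Q = (45.20, -31.80) on QB. Then |DQ| = |Q − D| = 55.27.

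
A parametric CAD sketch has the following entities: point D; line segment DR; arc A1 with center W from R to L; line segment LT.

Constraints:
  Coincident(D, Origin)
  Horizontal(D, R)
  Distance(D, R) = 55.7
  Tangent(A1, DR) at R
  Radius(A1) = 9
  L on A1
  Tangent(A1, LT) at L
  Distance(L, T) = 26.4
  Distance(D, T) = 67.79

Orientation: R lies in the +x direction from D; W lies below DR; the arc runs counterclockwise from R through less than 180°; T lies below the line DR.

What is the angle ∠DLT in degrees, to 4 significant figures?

125.8°

Checks: ∠(WR, RD) = 90.00° ✓; |WL| = 9.000 ✓; ∠(WL, LT) = 90.00° ✓; |LT| = 26.40 ✓; |DT| = 67.79 ✓.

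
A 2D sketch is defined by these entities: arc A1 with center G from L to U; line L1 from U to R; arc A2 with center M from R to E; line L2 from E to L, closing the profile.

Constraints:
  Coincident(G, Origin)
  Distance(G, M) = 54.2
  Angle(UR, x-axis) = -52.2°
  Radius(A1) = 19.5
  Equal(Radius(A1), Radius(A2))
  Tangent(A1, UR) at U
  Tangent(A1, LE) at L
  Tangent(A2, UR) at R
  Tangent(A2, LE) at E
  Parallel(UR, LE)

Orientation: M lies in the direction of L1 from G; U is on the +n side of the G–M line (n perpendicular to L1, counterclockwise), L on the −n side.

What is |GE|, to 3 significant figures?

57.6

Tangency of A1 to both parallel lines with radius 19.5 puts U and L at G ± 19.5·n: U = (15.4, 12.0), L = (-15.4, -12.0). Equal radii place R and E the same way about M: R = M + 19.5·n = (48.6, -30.9), E = M − 19.5·n = (17.8, -54.8). Then |GE| = |E − G| = 57.6.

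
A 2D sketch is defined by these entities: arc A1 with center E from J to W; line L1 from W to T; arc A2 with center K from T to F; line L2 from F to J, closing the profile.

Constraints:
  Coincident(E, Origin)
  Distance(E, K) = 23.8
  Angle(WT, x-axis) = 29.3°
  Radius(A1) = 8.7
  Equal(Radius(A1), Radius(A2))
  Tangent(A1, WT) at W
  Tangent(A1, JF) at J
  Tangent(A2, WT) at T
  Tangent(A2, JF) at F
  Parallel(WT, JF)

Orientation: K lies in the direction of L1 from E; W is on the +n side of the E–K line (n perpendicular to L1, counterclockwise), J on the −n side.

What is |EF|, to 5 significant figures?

25.340

The slot axis is L1's direction at 29.3°, so u = (cos 29.3°, sin 29.3°) = (0.87207, 0.48938) and n = (−sin 29.3°, cos 29.3°) = (-0.48938, 0.87207). E is at the origin and K lies 23.8 along u from E, so K = 23.8·u = (20.755, 11.647). Tangency of A1 to both parallel lines with radius 8.7 puts W and J at E ± 8.7·n: W = (-4.2576, 7.5870), J = (4.2576, -7.5870). Equal radii place T and F the same way about K: T = K + 8.7·n = (16.498, 19.234), F = K − 8.7·n = (25.013, 4.0603). Then |EF| = |F − E| = 25.340.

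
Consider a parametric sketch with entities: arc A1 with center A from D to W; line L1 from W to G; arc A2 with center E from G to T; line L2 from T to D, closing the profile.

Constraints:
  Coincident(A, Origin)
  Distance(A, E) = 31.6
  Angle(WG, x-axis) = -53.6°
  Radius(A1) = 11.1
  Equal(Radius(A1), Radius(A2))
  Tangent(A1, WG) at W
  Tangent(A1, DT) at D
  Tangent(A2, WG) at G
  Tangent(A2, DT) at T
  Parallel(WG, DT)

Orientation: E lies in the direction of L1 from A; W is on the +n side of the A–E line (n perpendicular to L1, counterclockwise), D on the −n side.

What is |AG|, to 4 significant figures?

33.49

Tangency of A1 to both parallel lines with radius 11.1 puts W and D at A ± 11.1·n: W = (8.934, 6.587), D = (-8.934, -6.587). Equal radii place G and T the same way about E: G = E + 11.1·n = (27.69, -18.85), T = E − 11.1·n = (9.818, -32.02). Then |AG| = |G − A| = 33.49.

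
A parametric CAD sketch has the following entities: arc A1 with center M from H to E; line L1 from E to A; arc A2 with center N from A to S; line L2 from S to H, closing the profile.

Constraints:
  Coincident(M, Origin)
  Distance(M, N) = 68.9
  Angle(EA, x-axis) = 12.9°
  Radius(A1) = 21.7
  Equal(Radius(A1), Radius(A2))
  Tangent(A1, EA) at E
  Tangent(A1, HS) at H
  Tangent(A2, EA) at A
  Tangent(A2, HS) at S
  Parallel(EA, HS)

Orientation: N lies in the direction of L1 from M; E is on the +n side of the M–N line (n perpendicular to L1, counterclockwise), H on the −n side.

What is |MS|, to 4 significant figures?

72.24

Tangency of A1 to both parallel lines with radius 21.7 puts E and H at M ± 21.7·n: E = (-4.845, 21.15), H = (4.845, -21.15). Equal radii place A and S the same way about N: A = N + 21.7·n = (62.32, 36.53), S = N − 21.7·n = (72.01, -5.770). Then |MS| = |S − M| = 72.24.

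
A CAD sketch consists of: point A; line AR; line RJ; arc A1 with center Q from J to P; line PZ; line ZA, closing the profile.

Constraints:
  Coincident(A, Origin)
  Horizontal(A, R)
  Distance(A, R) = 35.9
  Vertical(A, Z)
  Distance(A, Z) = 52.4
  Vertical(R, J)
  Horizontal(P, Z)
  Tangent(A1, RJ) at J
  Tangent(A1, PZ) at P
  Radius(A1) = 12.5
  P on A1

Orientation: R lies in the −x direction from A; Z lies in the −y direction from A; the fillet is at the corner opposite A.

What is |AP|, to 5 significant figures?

57.387

The virtual corner opposite A is at (-35.900, -52.400). A1 meets RJ tangentially, so QJ is at right angles to RJ and since A1 is tangent to PZ there, QP ⟂ PZ, with radius 12.5, so the center Q sits 12.5 in from both sides at Q = (-23.400, -39.900). That places the tangent points at J = (-35.900, -39.900) on RJ and P = (-23.400, -52.400) on PZ. Then |AP| = |P − A| = 57.387.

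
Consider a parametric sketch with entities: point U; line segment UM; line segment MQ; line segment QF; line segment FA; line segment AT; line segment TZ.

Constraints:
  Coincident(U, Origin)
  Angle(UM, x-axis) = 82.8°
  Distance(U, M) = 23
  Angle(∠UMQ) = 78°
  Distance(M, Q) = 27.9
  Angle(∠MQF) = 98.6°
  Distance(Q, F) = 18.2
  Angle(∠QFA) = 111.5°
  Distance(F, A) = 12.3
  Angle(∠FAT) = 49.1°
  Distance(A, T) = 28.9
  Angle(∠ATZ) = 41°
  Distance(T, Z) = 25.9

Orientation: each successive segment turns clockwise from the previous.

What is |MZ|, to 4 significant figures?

42.50

U is at the origin; UM runs at 82.8° with length 23.0, so M = (2.883, 22.82). ∠UMQ = 78.0° gives MQ at -19.20° from the x-axis; with |MQ| = 27.9, Q = (29.23, 13.64). ∠MQF = 98.6° gives QF at -100.6° from the x-axis; with |QF| = 18.2, F = (25.88, -4.246). ∠QFA = 111.5° gives FA at -169.1° from the x-axis; with |FA| = 12.3, A = (13.80, -6.572). ∠FAT = 49.1° gives AT at 60.00° from the x-axis; with |AT| = 28.9, T = (28.25, 18.46). ∠ATZ = 41.0° gives TZ at -79.00° from the x-axis; with |TZ| = 25.9, Z = (33.20, -6.968). Then |MZ| = |Z − M| = 42.50.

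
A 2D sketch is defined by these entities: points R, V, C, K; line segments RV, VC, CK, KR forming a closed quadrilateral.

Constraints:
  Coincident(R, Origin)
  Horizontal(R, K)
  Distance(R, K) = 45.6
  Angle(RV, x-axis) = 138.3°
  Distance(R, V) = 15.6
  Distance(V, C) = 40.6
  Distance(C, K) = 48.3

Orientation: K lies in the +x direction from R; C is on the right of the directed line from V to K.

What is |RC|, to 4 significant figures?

27.05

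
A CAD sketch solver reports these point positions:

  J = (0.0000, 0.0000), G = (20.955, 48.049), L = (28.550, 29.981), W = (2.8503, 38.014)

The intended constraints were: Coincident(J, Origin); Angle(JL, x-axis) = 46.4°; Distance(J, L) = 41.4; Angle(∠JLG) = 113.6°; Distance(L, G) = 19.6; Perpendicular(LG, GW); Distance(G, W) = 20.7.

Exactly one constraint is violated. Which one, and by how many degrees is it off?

Perpendicular(LG, GW) — off by 6.20°.

J = (0.00, 0.00) ✓; JL at 46.40° ✓; |JL| = 41.40 ✓; ∠JLG = 113.6° ✓; |LG| = 19.60 ✓; ∠(LG, GW) = 96.20° ✗; |GW| = 20.70 ✓.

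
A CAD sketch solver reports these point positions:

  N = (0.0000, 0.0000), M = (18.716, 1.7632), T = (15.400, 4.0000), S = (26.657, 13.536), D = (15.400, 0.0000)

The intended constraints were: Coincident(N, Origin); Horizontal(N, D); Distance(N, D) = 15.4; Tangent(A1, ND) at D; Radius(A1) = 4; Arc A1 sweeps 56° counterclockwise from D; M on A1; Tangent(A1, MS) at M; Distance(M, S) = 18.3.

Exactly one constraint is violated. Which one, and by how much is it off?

Distance(M, S) = 18.3 — off by 4.10.

N = (0.00, 0.00) ✓; N.y = 0.00, D.y = 0.00 ✓; |ND| = 15.40 ✓; ∠(TD, DN) = 90.00° ✓; |TD| = 4.000 ✓; bearing(T→M) − bearing(T→D) = 56.00° ✓; |TM| = 4.000 ✓; ∠(TM, MS) = 90.00° ✓; |MS| = 14.20 ✗.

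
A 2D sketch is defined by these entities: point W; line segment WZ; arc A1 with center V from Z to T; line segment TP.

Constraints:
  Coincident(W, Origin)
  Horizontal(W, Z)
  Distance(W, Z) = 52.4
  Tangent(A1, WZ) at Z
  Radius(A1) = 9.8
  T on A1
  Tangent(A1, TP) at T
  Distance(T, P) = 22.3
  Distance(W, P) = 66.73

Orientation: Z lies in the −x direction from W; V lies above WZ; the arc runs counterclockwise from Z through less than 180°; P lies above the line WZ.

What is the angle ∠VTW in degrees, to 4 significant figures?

124.5°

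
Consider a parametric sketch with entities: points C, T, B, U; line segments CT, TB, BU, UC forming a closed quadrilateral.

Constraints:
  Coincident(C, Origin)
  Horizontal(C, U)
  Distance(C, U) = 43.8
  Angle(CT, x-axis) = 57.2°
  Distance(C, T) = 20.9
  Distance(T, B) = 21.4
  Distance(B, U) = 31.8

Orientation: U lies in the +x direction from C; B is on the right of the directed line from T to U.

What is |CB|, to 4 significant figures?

12.81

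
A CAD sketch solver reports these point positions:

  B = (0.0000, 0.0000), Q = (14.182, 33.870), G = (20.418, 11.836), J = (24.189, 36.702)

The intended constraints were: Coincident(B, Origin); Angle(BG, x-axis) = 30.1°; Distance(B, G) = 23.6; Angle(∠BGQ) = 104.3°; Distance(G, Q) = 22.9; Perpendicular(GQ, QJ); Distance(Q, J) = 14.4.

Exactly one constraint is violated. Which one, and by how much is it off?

Distance(Q, J) = 14.4 — off by 4.00.

B = (0.00, 0.00) ✓; BG at 30.10° ✓; |BG| = 23.60 ✓; ∠BGQ = 104.3° ✓; |GQ| = 22.90 ✓; ∠(GQ, QJ) = 90.00° ✓; |QJ| = 10.40 ✗.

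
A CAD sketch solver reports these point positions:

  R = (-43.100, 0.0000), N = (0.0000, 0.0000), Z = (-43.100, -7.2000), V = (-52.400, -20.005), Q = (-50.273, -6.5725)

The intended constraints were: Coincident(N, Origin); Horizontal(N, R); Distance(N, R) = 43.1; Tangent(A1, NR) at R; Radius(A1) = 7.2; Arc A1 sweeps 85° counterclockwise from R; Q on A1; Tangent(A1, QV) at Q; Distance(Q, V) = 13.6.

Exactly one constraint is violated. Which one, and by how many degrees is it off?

Tangent(A1, QV) at Q — off by 4.00°.

N = (0.00, 0.00) ✓; N.y = 0.00, R.y = 0.00 ✓; |NR| = 43.10 ✓; ∠(ZR, RN) = 90.00° ✓; |ZR| = 7.200 ✓; bearing(Z→Q) − bearing(Z→R) = 85.00° ✓; |ZQ| = 7.200 ✓; ∠(ZQ, QV) = 94.00° ✗; |QV| = 13.60 ✓.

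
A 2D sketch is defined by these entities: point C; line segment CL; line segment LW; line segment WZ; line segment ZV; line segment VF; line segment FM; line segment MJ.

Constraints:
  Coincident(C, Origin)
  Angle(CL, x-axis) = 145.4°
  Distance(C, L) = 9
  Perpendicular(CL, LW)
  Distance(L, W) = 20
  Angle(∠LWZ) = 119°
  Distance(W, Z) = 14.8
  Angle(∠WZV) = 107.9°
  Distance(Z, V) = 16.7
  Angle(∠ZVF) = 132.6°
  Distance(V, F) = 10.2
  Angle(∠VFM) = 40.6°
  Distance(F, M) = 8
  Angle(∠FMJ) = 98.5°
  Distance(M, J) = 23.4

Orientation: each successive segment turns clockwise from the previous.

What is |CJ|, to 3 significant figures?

39.4

C is at the origin; CL runs at 145.4° with length 9.0, so L = (-7.41, 5.11). The perpendicularity gives LW at right angles to CL, so LW runs at 55.4°; with |LW| = 20.0, W = (3.95, 21.6). ∠LWZ = 119.0° gives WZ at -5.60° from the x-axis; with |WZ| = 14.8, Z = (18.7, 20.1). ∠WZV = 107.9° gives ZV at -77.7° from the x-axis; with |ZV| = 16.7, V = (22.2, 3.81). ∠ZVF = 132.6° gives VF at -125° from the x-axis; with |VF| = 10.2, F = (16.4, -4.53). ∠VFM = 40.6° gives FM at 95.5° from the x-axis; with |FM| = 8.0, M = (15.6, 3.43). ∠FMJ = 98.5° gives MJ at 14.0° from the x-axis; with |MJ| = 23.4, J = (38.3, 9.09). Then |CJ| = |J − C| = 39.4.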